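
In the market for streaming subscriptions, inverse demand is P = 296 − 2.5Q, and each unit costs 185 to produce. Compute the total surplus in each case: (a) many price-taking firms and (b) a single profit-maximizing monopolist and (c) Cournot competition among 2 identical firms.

Perfect competition: P = MC = 185, so 296 − 2.5Q = 185 and Q = 44.4.
CS = ½·(296 − 185)·44.4 = 2464.2; PS = (185 − 185)·44.4 = 0; TS = 2464.2.
A monopolist chooses Q where MR = MC. MR = 296 − 5Q; setting this equal to 185 gives Q = 22.2 and P = 240.5.
CS = ½·(296 − 240.5)·22.2 = 616.05; PS = (240.5 − 185)·22.2 = 1232.1; TS = 1848.15.
With 2 symmetric Cournot firms, each firm's FOC gives 296 − 7.5q = 185, so q = 14.8, Q = 2·14.8 = 29.6, and P = 222.
CS = ½·(296 − 222)·29.6 = 1095.2; PS = (222 − 185)·29.6 = 1095.2; TS = 2190.4.

Competition: TS = 2464.2; Monopoly: TS = 1848.15; Cournot: TS = 2190.4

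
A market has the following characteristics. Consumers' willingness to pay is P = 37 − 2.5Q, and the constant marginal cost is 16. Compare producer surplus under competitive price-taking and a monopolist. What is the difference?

Under competition P = MC = 16, so Q = (37 − 16)/2.5 = 8.4.
PS = (16 − 16)·8.4 = 0.
Monopoly sets MR = MC: 37 − 5Q = 16 ⇒ Q = 4.2, P = 37 − 2.5·4.2 = 26.5.
PS = (26.5 − 16)·4.2 = 44.1.
Change in producer surplus: 44.1 − 0 = 44.1.

PS rises by 44.1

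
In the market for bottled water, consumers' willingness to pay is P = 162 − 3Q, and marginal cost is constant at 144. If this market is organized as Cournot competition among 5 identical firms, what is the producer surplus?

In a 5-firm Cournot equilibrium, symmetry and the first-order condition give q = (162 − 144)/(18) = 1. So Q = 5 and P = 147.
PS = (147 − 144)·5 = 15.

PS = 15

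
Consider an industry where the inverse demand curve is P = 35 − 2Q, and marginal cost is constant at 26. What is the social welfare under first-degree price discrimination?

A perfectly discriminating monopolist sells every unit with P(Q) ≥ MC(Q), so output equals the competitive quantity Q = 4.5. Each buyer pays their reservation price, so CS = 0 and the firm captures all surplus.
TS = 20.25 (equal to competitive TS).

TS = 20.25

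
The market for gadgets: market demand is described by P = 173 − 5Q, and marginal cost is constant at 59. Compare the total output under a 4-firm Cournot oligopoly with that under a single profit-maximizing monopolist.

Cournot: Q = 18.24; Monopoly: Q = 11.4

With 4 symmetric Cournot firms, each firm's FOC gives 173 − 25q = 59, so q = 4.56, Q = 4·4.56 = 18.24, and P = 81.8.
The monopolist equates marginal revenue to marginal cost: 173 − 10Q = 59, so Q = 11.4. From demand, P = 116.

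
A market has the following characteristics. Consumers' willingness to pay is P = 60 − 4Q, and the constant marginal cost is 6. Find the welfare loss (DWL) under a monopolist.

Competitive firms price at marginal cost: P = 6, giving Q = 13.5.
The monopolist equates marginal revenue to marginal cost: 60 − 8Q = 6, so Q = 6.75. From demand, P = 33.
DWL is the triangle between Q = 6.75 and Q = 13.5: ½·(13.5 − 6.75)·(33 − 6) = 91.125.

DWL = 91.125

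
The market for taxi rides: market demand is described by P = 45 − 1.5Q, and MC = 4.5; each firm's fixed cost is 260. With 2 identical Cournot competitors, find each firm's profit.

π_i = −138.5

Cournot with 2 identical firms: the symmetric best-response condition is 45 − 4.5q = 4.5. Each firm produces q = 9, total output Q = 18, price P = 18.
Each firm's profit = (18 − 4.5)·9 − 260 = −138.5.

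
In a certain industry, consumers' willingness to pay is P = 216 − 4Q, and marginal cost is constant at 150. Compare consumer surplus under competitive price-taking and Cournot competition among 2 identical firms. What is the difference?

Consumer surplus falls by 302.5

Under competition P = MC = 150, so Q = (216 − 150)/4 = 16.5.
CS = ½·(216 − 150)·16.5 = 544.5.
In a 2-firm Cournot equilibrium, symmetry and the first-order condition give q = (216 − 150)/(12) = 5.5. So Q = 11 and P = 172.
CS = ½·(216 − 172)·11 = 242.
Change in consumer surplus: 242 − 544.5 = −302.5.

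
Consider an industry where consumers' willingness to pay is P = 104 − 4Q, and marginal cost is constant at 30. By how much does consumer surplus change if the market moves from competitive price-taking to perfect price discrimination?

CS falls by 684.5

Perfect competition: P = MC = 30, so 104 − 4Q = 30 and Q = 18.5.
CS = ½·(104 − 30)·18.5 = 684.5.
A perfectly discriminating monopolist sells every unit with P(Q) ≥ MC(Q), so output equals the competitive quantity Q = 18.5. Each buyer pays their reservation price, so CS = 0 and the firm captures all surplus.
CS = 0.
Change in consumer surplus: 0 − 684.5 = −684.5.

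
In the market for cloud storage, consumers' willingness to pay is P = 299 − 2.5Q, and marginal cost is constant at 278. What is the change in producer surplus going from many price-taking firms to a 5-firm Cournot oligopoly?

Under competition P = MC = 278, so Q = (299 − 278)/2.5 = 8.4.
PS = (278 − 278)·8.4 = 0.
Cournot with 5 identical firms: the symmetric best-response condition is 299 − 15q = 278. Each firm produces q = 1.4, total output Q = 7, price P = 281.5.
PS = (281.5 − 278)·7 = 24.5.
Change in producer surplus: 24.5 − 0 = 24.5.

PS rises by 24.5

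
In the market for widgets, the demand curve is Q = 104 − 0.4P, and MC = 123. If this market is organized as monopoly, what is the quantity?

Q = 27.4

Inverting demand: P = 260 − 2.5Q.
A monopolist chooses Q where MR = MC. MR = 260 − 5Q; setting this equal to 123 gives Q = 27.4 and P = 191.5.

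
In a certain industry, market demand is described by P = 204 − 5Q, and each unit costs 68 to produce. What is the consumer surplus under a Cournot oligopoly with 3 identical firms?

With 3 symmetric Cournot firms, each firm's FOC gives 204 − 20q = 68, so q = 6.8, Q = 3·6.8 = 20.4, and P = 102.
CS = ½·(204 − 102)·20.4 = 1040.4.

CS = 1040.4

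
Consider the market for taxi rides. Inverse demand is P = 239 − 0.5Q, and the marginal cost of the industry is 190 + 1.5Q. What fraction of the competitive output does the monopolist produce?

Q_m/Q_c = 0.8

Monopoly sets MR = MC: 239 − Q = 190 + 1.5Q ⇒ Q = 19.6, P = 239 − 0.5·19.6 = 229.2.
Competitive equilibrium sets price equal to marginal cost: 239 − 0.5Q = 190 + 1.5Q, so Q = 24.5 and P = 226.75.
Ratio Q_m/Q_c = 19.6/24.5 = 0.8.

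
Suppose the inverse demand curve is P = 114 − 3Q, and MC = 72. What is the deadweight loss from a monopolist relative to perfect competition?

Competitive firms price at marginal cost: P = 72, giving Q = 14.
The monopolist equates marginal revenue to marginal cost: 114 − 6Q = 72, so Q = 7. From demand, P = 93.
DWL is the triangle between Q = 7 and Q = 14: ½·(14 − 7)·(93 − 72) = 73.5.

DWL = 73.5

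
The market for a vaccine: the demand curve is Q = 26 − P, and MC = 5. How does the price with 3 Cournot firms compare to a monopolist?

Cournot: P = 10.25; Monopoly: P = 15.5

Inverting demand: P = 26 − Q.
In a 3-firm Cournot equilibrium, symmetry and the first-order condition give q = (26 − 5)/(4) = 5.25. So Q = 15.75 and P = 10.25.
A monopolist chooses Q where MR = MC. MR = 26 − 2Q; setting this equal to 5 gives Q = 10.5 and P = 15.5.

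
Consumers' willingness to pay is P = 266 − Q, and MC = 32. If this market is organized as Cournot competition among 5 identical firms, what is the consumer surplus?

CS = 19012.5

In a 5-firm Cournot equilibrium, symmetry and the first-order condition give q = (266 − 32)/(6) = 39. So Q = 195 and P = 71.
CS = ½·(266 − 71)·195 = 19012.5.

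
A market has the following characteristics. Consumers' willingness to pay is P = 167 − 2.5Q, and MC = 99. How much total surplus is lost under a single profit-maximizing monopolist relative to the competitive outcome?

DWL = 231.2

Under competition P = MC = 99, so Q = (167 − 99)/2.5 = 27.2.
The monopolist equates marginal revenue to marginal cost: 167 − 5Q = 99, so Q = 13.6. From demand, P = 133.
DWL is the triangle between Q = 13.6 and Q = 27.2: ½·(27.2 − 13.6)·(133 − 99) = 231.2.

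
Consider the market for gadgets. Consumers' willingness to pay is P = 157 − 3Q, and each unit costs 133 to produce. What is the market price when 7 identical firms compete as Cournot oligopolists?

P = 136

Cournot with 7 identical firms: the symmetric best-response condition is 157 − 24q = 133. Each firm produces q = 1, total output Q = 7, price P = 136.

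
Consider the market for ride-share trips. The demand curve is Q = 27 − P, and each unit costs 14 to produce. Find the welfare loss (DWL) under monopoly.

Inverting demand: P = 27 − Q.
Under competition P = MC = 14, so Q = (27 − 14)/1 = 13.
The monopolist equates marginal revenue to marginal cost: 27 − 2Q = 14, so Q = 6.5. From demand, P = 20.5.
DWL is the triangle between Q = 6.5 and Q = 13: ½·(13 − 6.5)·(20.5 − 14) = 21.125.

DWL = 21.125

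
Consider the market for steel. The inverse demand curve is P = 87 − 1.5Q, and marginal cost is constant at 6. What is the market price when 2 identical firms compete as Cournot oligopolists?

In a 2-firm Cournot equilibrium, symmetry and the first-order condition give q = (87 − 6)/(4.5) = 18. So Q = 36 and P = 33.

P = 33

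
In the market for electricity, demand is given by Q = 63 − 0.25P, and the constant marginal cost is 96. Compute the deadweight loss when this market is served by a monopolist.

DWL = 760.5

Inverting demand: P = 252 − 4Q.
Competitive firms price at marginal cost: P = 96, giving Q = 39.
A monopolist chooses Q where MR = MC. MR = 252 − 8Q; setting this equal to 96 gives Q = 19.5 and P = 174.
DWL is the triangle between Q = 19.5 and Q = 39: ½·(39 − 19.5)·(174 − 96) = 760.5.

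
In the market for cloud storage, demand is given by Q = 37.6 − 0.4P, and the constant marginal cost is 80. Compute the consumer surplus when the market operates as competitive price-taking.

CS = 39.2

Inverting demand: P = 94 − 2.5Q.
Under competition P = MC = 80, so Q = (94 − 80)/2.5 = 5.6.
CS = ½·(94 − 80)·5.6 = 39.2.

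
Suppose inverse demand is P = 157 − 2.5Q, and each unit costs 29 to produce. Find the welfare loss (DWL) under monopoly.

DWL = 819.2

Under competition P = MC = 29, so Q = (157 − 29)/2.5 = 51.2.
The monopolist equates marginal revenue to marginal cost: 157 − 5Q = 29, so Q = 25.6. From demand, P = 93.
DWL is the triangle between Q = 25.6 and Q = 51.2: ½·(51.2 − 25.6)·(93 − 29) = 819.2.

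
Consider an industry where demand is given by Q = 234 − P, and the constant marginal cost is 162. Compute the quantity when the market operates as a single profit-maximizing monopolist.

Inverting demand: P = 234 − Q.
The monopolist equates marginal revenue to marginal cost: 234 − 2Q = 162, so Q = 36. From demand, P = 198.

Q = 36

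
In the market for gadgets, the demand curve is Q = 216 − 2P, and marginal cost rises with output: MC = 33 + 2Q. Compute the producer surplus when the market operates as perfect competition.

PS = 900

Inverting demand: P = 108 − 0.5Q.
Under competition P = MC: 108 − 0.5Q = 33 + 2Q ⇒ Q = 30, P = 93.
PS = P·Q − VC(Q) = 93·30 − (33·30 + ½·2·30²) = 900.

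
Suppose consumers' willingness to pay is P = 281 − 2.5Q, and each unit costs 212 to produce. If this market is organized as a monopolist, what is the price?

P = 246.5

Monopoly sets MR = MC: 281 − 5Q = 212 ⇒ Q = 13.8, P = 281 − 2.5·13.8 = 246.5.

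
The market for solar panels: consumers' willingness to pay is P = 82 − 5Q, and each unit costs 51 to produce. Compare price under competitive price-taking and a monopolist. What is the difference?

Under competition P = MC = 51, so Q = (82 − 51)/5 = 6.2.
A monopolist chooses Q where MR = MC. MR = 82 − 10Q; setting this equal to 51 gives Q = 3.1 and P = 66.5.
Change in price: 66.5 − 51 = 15.5.

Price rises by 15.5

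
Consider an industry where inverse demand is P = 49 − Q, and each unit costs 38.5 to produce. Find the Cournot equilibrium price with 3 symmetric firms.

Cournot with 3 identical firms: the symmetric best-response condition is 49 − 4q = 38.5. Each firm produces q = 2.625, total output Q = 7.875, price P = 41.125.

P = 41.125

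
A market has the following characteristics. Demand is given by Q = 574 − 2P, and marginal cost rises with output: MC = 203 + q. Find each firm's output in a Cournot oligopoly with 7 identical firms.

Inverting demand: P = 287 − 0.5Q.
In a 7-firm Cournot equilibrium, symmetry and the first-order condition give q = (287 − 203)/(5) = 16.8. So Q = 117.6 and P = 228.2.

q_i = 16.8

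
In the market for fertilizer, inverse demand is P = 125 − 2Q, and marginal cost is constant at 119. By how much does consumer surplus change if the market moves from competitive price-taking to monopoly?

Perfect competition: P = MC = 119, so 125 − 2Q = 119 and Q = 3.
CS = ½·(125 − 119)·3 = 9.
The monopolist equates marginal revenue to marginal cost: 125 − 4Q = 119, so Q = 1.5. From demand, P = 122.
CS = ½·(125 − 122)·1.5 = 2.25.
Change in consumer surplus: 2.25 − 9 = −6.75.

CS falls by 6.75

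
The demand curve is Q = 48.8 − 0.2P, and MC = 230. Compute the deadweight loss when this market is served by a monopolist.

DWL = 4.9

Inverting demand: P = 244 − 5Q.
Perfect competition: P = MC = 230, so 244 − 5Q = 230 and Q = 2.8.
A monopolist chooses Q where MR = MC. MR = 244 − 10Q; setting this equal to 230 gives Q = 1.4 and P = 237.
DWL is the triangle between Q = 1.4 and Q = 2.8: ½·(2.8 − 1.4)·(237 − 230) = 4.9.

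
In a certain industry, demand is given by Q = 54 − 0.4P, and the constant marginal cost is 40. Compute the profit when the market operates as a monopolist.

Profit = 902.5

Inverting demand: P = 135 − 2.5Q.
Monopoly sets MR = MC: 135 − 5Q = 40 ⇒ Q = 19, P = 135 − 2.5·19 = 87.5.
Profit = (87.5 − 40)·19 = 902.5.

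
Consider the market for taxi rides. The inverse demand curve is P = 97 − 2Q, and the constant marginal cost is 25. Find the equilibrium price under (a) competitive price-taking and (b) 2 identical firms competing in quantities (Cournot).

Competition: P = 25; Cournot: P = 49

Competitive firms price at marginal cost: P = 25, giving Q = 36.
In a 2-firm Cournot equilibrium, symmetry and the first-order condition give q = (97 − 25)/(6) = 12. So Q = 24 and P = 49.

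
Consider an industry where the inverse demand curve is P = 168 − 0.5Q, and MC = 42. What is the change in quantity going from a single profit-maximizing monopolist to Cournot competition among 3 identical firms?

The monopolist equates marginal revenue to marginal cost: 168 − Q = 42, so Q = 126. From demand, P = 105.
With 3 symmetric Cournot firms, each firm's FOC gives 168 − 2q = 42, so q = 63, Q = 3·63 = 189, and P = 73.5.
Change in quantity: 189 − 126 = 63.

Q rises by 63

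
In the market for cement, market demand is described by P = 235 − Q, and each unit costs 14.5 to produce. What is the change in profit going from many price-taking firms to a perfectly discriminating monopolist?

π rises by 24310.125

Perfect competition: P = MC = 14.5, so 235 − Q = 14.5 and Q = 220.5.
Profit = (14.5 − 14.5)·220.5 = 0.
With perfect price discrimination, output is the efficient level Q = 220.5 (where demand meets MC), but every buyer pays their willingness to pay: CS = 0 and PS = total surplus.
PS equals the full surplus area, 24310.125. Profit = 24310.125 = 24310.125.
Change in profit: 24310.125 − 0 = 24310.125.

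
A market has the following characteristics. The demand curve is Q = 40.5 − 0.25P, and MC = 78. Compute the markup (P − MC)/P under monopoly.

Inverting demand: P = 162 − 4Q.
Monopoly sets MR = MC: 162 − 8Q = 78 ⇒ Q = 10.5, P = 162 − 4·10.5 = 120.
Lerner index = (P − MC)/P = (120 − 78)/120 = 0.35.

Lerner index = 0.35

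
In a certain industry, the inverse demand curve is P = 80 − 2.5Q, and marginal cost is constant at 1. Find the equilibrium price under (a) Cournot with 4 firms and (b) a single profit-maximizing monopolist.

Cournot: P = 16.8; Monopoly: P = 40.5

In a 4-firm Cournot equilibrium, symmetry and the first-order condition give q = (80 − 1)/(12.5) = 6.32. So Q = 25.28 and P = 16.8.
Monopoly sets MR = MC: 80 − 5Q = 1 ⇒ Q = 15.8, P = 80 − 2.5·15.8 = 40.5.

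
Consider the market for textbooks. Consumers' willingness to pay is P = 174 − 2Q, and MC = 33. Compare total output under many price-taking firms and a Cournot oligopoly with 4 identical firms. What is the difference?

Perfect competition: P = MC = 33, so 174 − 2Q = 33 and Q = 70.5.
With 4 symmetric Cournot firms, each firm's FOC gives 174 − 10q = 33, so q = 14.1, Q = 4·14.1 = 56.4, and P = 61.2.
Change in total output: 56.4 − 70.5 = −14.1.

Q falls by 14.1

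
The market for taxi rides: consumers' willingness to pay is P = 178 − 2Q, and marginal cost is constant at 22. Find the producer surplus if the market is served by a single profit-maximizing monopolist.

A monopolist chooses Q where MR = MC. MR = 178 − 4Q; setting this equal to 22 gives Q = 39 and P = 100.
PS = (100 − 22)·39 = 3042.

PS = 3042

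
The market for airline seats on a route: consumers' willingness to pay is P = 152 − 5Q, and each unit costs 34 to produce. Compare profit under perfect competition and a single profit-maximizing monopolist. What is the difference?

Profit rises by 696.2

Perfect competition: P = MC = 34, so 152 − 5Q = 34 and Q = 23.6.
Profit = (34 − 34)·23.6 = 0.
The monopolist equates marginal revenue to marginal cost: 152 − 10Q = 34, so Q = 11.8. From demand, P = 93.
Profit = (93 − 34)·11.8 = 696.2.
Change in profit: 696.2 − 0 = 696.2.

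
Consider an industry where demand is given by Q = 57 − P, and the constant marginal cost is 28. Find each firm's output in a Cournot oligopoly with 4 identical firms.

Inverting demand: P = 57 − Q.
With 4 symmetric Cournot firms, each firm's FOC gives 57 − 5q = 28, so q = 5.8, Q = 4·5.8 = 23.2, and P = 33.8.

q_i = 5.8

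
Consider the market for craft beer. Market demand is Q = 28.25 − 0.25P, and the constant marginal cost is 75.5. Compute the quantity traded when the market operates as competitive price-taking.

Inverting demand: P = 113 − 4Q.
Perfect competition: P = MC = 75.5, so 113 − 4Q = 75.5 and Q = 9.375.

Q = 9.375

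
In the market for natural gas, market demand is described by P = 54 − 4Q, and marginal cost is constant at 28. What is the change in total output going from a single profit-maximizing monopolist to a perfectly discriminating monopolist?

Q rises by 3.25

The monopolist equates marginal revenue to marginal cost: 54 − 8Q = 28, so Q = 3.25. From demand, P = 41.
A perfectly discriminating monopolist sells every unit with P(Q) ≥ MC(Q), so output equals the competitive quantity Q = 6.5. Each buyer pays their reservation price, so CS = 0 and the firm captures all surplus.
Change in total output: 6.5 − 3.25 = 3.25.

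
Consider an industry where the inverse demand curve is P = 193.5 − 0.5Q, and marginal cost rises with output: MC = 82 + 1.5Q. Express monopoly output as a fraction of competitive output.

Monopoly sets MR = MC: 193.5 − Q = 82 + 1.5Q ⇒ Q = 44.6, P = 193.5 − 0.5·44.6 = 171.2.
Competitive equilibrium sets price equal to marginal cost: 193.5 − 0.5Q = 82 + 1.5Q, so Q = 55.75 and P = 165.625.
Ratio Q_m/Q_c = 44.6/55.75 = 0.8.

Q_m/Q_c = 0.8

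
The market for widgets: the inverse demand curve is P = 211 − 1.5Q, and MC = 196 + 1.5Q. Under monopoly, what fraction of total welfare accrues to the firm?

PS/TS = 0.75

A monopolist chooses Q where MR = MC. MR = 211 − 3Q; setting this equal to 196 + 1.5Q gives Q = 10/3 and P = 206.
CS = ½·(211 − 206)·10/3 = 25/3.
PS = P·Q − VC(Q) = 206·10/3 − (196·10/3 + ½·1.5·(10/3)²) = 25.
Share captured = PS/TS = 25/(100/3) = 0.75.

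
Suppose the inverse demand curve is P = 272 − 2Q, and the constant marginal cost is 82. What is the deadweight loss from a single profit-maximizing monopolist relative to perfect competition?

DWL = 2256.25

Under competition P = MC = 82, so Q = (272 − 82)/2 = 95.
The monopolist equates marginal revenue to marginal cost: 272 − 4Q = 82, so Q = 47.5. From demand, P = 177.
DWL is the triangle between Q = 47.5 and Q = 95: ½·(95 − 47.5)·(177 − 82) = 2256.25.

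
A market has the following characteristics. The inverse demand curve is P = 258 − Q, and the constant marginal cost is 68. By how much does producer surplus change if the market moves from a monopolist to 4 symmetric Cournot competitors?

Producer surplus falls by 3249

A monopolist chooses Q where MR = MC. MR = 258 − 2Q; setting this equal to 68 gives Q = 95 and P = 163.
PS = (163 − 68)·95 = 9025.
Cournot with 4 identical firms: the symmetric best-response condition is 258 − 5q = 68. Each firm produces q = 38, total output Q = 152, price P = 106.
PS = (106 − 68)·152 = 5776.
Change in producer surplus: 5776 − 9025 = −3249.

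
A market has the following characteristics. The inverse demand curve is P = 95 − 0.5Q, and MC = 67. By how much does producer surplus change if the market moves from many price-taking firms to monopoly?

Producer surplus rises by 392

Under competition P = MC = 67, so Q = (95 − 67)/0.5 = 56.
PS = (67 − 67)·56 = 0.
The monopolist equates marginal revenue to marginal cost: 95 − Q = 67, so Q = 28. From demand, P = 81.
PS = (81 − 67)·28 = 392.
Change in producer surplus: 392 − 0 = 392.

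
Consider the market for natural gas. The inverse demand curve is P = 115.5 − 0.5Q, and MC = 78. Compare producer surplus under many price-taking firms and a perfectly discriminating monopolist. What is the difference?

Under competition P = MC = 78, so Q = (115.5 − 78)/0.5 = 75.
PS = (78 − 78)·75 = 0.
With perfect price discrimination, output is the efficient level Q = 75 (where demand meets MC), but every buyer pays their willingness to pay: CS = 0 and PS = total surplus.
PS = ½·(115.5 − 78)·75 = 1406.25.
Change in producer surplus: 1406.25 − 0 = 1406.25.

PS rises by 1406.25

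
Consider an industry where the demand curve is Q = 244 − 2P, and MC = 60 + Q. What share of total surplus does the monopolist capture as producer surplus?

PS/TS = 0.8

Inverting demand: P = 122 − 0.5Q.
The monopolist equates marginal revenue to marginal cost: 122 − Q = 60 + Q, so Q = 31. From demand, P = 106.5.
CS = ½·(122 − 106.5)·31 = 240.25.
PS = P·Q − VC(Q) = 106.5·31 − (60·31 + ½·1·31²) = 961.
Share captured = PS/TS = 961/1201.25 = 0.8.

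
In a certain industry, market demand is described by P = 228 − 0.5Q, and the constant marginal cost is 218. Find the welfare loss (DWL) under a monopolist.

DWL = 25

Under competition P = MC = 218, so Q = (228 − 218)/0.5 = 20.
The monopolist equates marginal revenue to marginal cost: 228 − Q = 218, so Q = 10. From demand, P = 223.
DWL is the triangle between Q = 10 and Q = 20: ½·(20 − 10)·(223 − 218) = 25.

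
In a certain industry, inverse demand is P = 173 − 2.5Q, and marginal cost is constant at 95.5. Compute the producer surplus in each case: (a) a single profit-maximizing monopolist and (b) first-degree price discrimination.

Monopoly sets MR = MC: 173 − 5Q = 95.5 ⇒ Q = 15.5, P = 173 − 2.5·15.5 = 134.25.
PS = (134.25 − 95.5)·15.5 = 600.625.
With perfect price discrimination, output is the efficient level Q = 31 (where demand meets MC), but every buyer pays their willingness to pay: CS = 0 and PS = total surplus.
PS = ½·(173 − 95.5)·31 = 1201.25.

Monopoly: PS = 600.625; Perfect PD: PS = 1201.25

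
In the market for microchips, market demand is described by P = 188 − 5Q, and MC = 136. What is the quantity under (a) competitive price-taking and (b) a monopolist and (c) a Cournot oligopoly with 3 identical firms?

Competition: Q = 10.4; Monopoly: Q = 5.2; Cournot: Q = 7.8

Competitive firms price at marginal cost: P = 136, giving Q = 10.4.
A monopolist chooses Q where MR = MC. MR = 188 − 10Q; setting this equal to 136 gives Q = 5.2 and P = 162.
In a 3-firm Cournot equilibrium, symmetry and the first-order condition give q = (188 − 136)/(20) = 2.6. So Q = 7.8 and P = 149.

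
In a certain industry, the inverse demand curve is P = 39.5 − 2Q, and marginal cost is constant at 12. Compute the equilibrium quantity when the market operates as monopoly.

Q = 6.875

Monopoly sets MR = MC: 39.5 − 4Q = 12 ⇒ Q = 6.875, P = 39.5 − 2·6.875 = 25.75.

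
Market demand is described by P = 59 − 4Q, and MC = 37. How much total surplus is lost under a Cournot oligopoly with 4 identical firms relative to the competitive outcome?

DWL = 2.42

Competitive firms price at marginal cost: P = 37, giving Q = 5.5.
Cournot with 4 identical firms: the symmetric best-response condition is 59 − 20q = 37. Each firm produces q = 1.1, total output Q = 4.4, price P = 41.4.
DWL is the triangle between Q = 4.4 and Q = 5.5: ½·(5.5 − 4.4)·(41.4 − 37) = 2.42.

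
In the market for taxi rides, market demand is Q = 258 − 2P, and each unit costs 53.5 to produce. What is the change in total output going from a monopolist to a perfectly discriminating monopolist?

Inverting demand: P = 129 − 0.5Q.
A monopolist chooses Q where MR = MC. MR = 129 − Q; setting this equal to 53.5 gives Q = 75.5 and P = 91.25.
Under first-degree price discrimination the firm charges each unit its demand price and produces up to where P = MC, i.e. Q = 151. Consumer surplus is zero; producer surplus equals total surplus.
Change in total output: 151 − 75.5 = 75.5.

Q rises by 75.5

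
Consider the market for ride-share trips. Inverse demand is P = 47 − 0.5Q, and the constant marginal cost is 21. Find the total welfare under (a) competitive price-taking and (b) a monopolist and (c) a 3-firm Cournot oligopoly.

Under competition P = MC = 21, so Q = (47 − 21)/0.5 = 52.
CS = ½·(47 − 21)·52 = 676; PS = (21 − 21)·52 = 0; TS = 676.
Monopoly sets MR = MC: 47 − Q = 21 ⇒ Q = 26, P = 47 − 0.5·26 = 34.
CS = ½·(47 − 34)·26 = 169; PS = (34 − 21)·26 = 338; TS = 507.
With 3 symmetric Cournot firms, each firm's FOC gives 47 − 2q = 21, so q = 13, Q = 3·13 = 39, and P = 27.5.
CS = ½·(47 − 27.5)·39 = 380.25; PS = (27.5 − 21)·39 = 253.5; TS = 633.75.

Competition: TS = 676; Monopoly: TS = 507; Cournot: TS = 633.75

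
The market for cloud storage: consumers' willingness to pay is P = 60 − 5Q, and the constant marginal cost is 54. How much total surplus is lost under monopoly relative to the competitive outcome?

DWL = 0.9

Perfect competition: P = MC = 54, so 60 − 5Q = 54 and Q = 1.2.
The monopolist equates marginal revenue to marginal cost: 60 − 10Q = 54, so Q = 0.6. From demand, P = 57.
DWL is the triangle between Q = 0.6 and Q = 1.2: ½·(1.2 − 0.6)·(57 − 54) = 0.9.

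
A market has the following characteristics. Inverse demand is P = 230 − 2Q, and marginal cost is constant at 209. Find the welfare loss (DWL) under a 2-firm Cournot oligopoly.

DWL = 12.25

Perfect competition: P = MC = 209, so 230 − 2Q = 209 and Q = 10.5.
Cournot with 2 identical firms: the symmetric best-response condition is 230 − 6q = 209. Each firm produces q = 3.5, total output Q = 7, price P = 216.
DWL is the triangle between Q = 7 and Q = 10.5: ½·(10.5 − 7)·(216 − 209) = 12.25.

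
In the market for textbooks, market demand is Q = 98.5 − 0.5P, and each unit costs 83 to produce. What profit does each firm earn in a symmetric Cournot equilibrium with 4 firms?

Inverting demand: P = 197 − 2Q.
Cournot with 4 identical firms: the symmetric best-response condition is 197 − 10q = 83. Each firm produces q = 11.4, total output Q = 45.6, price P = 105.8.
Each firm's profit = (105.8 − 83)·11.4 = 259.92.

π_i = 259.92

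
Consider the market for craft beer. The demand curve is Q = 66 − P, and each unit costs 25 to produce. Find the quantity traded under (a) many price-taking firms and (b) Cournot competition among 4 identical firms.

Inverting demand: P = 66 − Q.
Under competition P = MC = 25, so Q = (66 − 25)/1 = 41.
Cournot with 4 identical firms: the symmetric best-response condition is 66 − 5q = 25. Each firm produces q = 8.2, total output Q = 32.8, price P = 33.2.

Competition: Q = 41; Cournot: Q = 32.8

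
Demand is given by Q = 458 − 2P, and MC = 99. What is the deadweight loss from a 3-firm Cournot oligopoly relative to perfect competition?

DWL = 1056.25

Inverting demand: P = 229 − 0.5Q.
Perfect competition: P = MC = 99, so 229 − 0.5Q = 99 and Q = 260.
With 3 symmetric Cournot firms, each firm's FOC gives 229 − 2q = 99, so q = 65, Q = 3·65 = 195, and P = 131.5.
DWL is the triangle between Q = 195 and Q = 260: ½·(260 − 195)·(131.5 − 99) = 1056.25.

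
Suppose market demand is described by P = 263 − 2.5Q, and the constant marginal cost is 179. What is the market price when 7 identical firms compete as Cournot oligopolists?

P = 189.5

In a 7-firm Cournot equilibrium, symmetry and the first-order condition give q = (263 − 179)/(20) = 4.2. So Q = 29.4 and P = 189.5.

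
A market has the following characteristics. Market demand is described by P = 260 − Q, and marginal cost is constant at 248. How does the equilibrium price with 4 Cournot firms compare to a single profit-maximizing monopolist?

Cournot: P = 250.4; Monopoly: P = 254

Cournot with 4 identical firms: the symmetric best-response condition is 260 − 5q = 248. Each firm produces q = 2.4, total output Q = 9.6, price P = 250.4.
A monopolist chooses Q where MR = MC. MR = 260 − 2Q; setting this equal to 248 gives Q = 6 and P = 254.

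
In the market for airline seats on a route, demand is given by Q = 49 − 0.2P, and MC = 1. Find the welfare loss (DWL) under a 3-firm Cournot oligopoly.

Inverting demand: P = 245 − 5Q.
Competitive firms price at marginal cost: P = 1, giving Q = 48.8.
Cournot with 3 identical firms: the symmetric best-response condition is 245 − 20q = 1. Each firm produces q = 12.2, total output Q = 36.6, price P = 62.
DWL is the triangle between Q = 36.6 and Q = 48.8: ½·(48.8 − 36.6)·(62 − 1) = 372.1.

DWL = 372.1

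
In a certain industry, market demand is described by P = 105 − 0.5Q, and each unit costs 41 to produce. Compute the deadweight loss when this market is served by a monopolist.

DWL = 1024

Competitive firms price at marginal cost: P = 41, giving Q = 128.
The monopolist equates marginal revenue to marginal cost: 105 − Q = 41, so Q = 64. From demand, P = 73.
DWL is the triangle between Q = 64 and Q = 128: ½·(128 − 64)·(73 − 41) = 1024.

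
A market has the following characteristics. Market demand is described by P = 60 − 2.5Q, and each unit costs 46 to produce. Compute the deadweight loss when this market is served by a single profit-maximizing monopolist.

DWL = 9.8

Under competition P = MC = 46, so Q = (60 − 46)/2.5 = 5.6.
A monopolist chooses Q where MR = MC. MR = 60 − 5Q; setting this equal to 46 gives Q = 2.8 and P = 53.
DWL is the triangle between Q = 2.8 and Q = 5.6: ½·(5.6 − 2.8)·(53 − 46) = 9.8.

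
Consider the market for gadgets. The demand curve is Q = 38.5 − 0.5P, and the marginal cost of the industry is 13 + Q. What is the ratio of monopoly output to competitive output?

Inverting demand: P = 77 − 2Q.
A monopolist chooses Q where MR = MC. MR = 77 − 4Q; setting this equal to 13 + Q gives Q = 12.8 and P = 51.4.
Competitive equilibrium sets price equal to marginal cost: 77 − 2Q = 13 + Q, so Q = 64/3 and P = 103/3.
Ratio Q_m/Q_c = 12.8/(64/3) = 0.6.

Q_m/Q_c = 0.6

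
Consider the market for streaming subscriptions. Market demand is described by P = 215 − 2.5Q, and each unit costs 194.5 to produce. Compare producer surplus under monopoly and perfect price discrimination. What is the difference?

A monopolist chooses Q where MR = MC. MR = 215 − 5Q; setting this equal to 194.5 gives Q = 4.1 and P = 204.75.
PS = (204.75 − 194.5)·4.1 = 42.025.
A perfectly discriminating monopolist sells every unit with P(Q) ≥ MC(Q), so output equals the competitive quantity Q = 8.2. Each buyer pays their reservation price, so CS = 0 and the firm captures all surplus.
PS = ½·(215 − 194.5)·8.2 = 84.05.
Change in producer surplus: 84.05 − 42.025 = 42.025.

PS rises by 42.025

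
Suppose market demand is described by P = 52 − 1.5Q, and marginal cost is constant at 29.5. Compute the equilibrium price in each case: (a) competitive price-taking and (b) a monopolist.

Perfect competition: P = MC = 29.5, so 52 − 1.5Q = 29.5 and Q = 15.
A monopolist chooses Q where MR = MC. MR = 52 − 3Q; setting this equal to 29.5 gives Q = 7.5 and P = 40.75.

Competition: P = 29.5; Monopoly: P = 40.75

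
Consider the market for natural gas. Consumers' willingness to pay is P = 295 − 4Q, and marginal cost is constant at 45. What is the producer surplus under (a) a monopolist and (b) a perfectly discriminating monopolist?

Monopoly: PS = 3906.25; Perfect PD: PS = 7812.5

The monopolist equates marginal revenue to marginal cost: 295 − 8Q = 45, so Q = 31.25. From demand, P = 170.
PS = (170 − 45)·31.25 = 3906.25.
Under first-degree price discrimination the firm charges each unit its demand price and produces up to where P = MC, i.e. Q = 62.5. Consumer surplus is zero; producer surplus equals total surplus.
PS = ½·(295 − 45)·62.5 = 7812.5.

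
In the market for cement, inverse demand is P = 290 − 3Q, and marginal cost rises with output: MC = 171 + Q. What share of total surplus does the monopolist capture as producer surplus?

PS/TS = 0.7

A monopolist chooses Q where MR = MC. MR = 290 − 6Q; setting this equal to 171 + Q gives Q = 17 and P = 239.
CS = ½·(290 − 239)·17 = 433.5.
PS = P·Q − VC(Q) = 239·17 − (171·17 + ½·1·17²) = 1011.5.
Share captured = PS/TS = 1011.5/1445 = 0.7.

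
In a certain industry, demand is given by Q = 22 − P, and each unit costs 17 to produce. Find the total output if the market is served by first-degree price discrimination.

Q = 5

Inverting demand: P = 22 − Q.
With perfect price discrimination, output is the efficient level Q = 5 (where demand meets MC), but every buyer pays their willingness to pay: CS = 0 and PS = total surplus.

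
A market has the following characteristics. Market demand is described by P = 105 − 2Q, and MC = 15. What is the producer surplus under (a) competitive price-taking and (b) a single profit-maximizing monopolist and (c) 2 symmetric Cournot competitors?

Perfect competition: P = MC = 15, so 105 − 2Q = 15 and Q = 45.
PS = (15 − 15)·45 = 0.
The monopolist equates marginal revenue to marginal cost: 105 − 4Q = 15, so Q = 22.5. From demand, P = 60.
PS = (60 − 15)·22.5 = 1012.5.
Cournot with 2 identical firms: the symmetric best-response condition is 105 − 6q = 15. Each firm produces q = 15, total output Q = 30, price P = 45.
PS = (45 − 15)·30 = 900.

Competition: PS = 0; Monopoly: PS = 1012.5; Cournot: PS = 900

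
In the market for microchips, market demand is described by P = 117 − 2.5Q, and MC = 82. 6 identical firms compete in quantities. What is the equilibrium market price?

With 6 symmetric Cournot firms, each firm's FOC gives 117 − 17.5q = 82, so q = 2, Q = 6·2 = 12, and P = 87.

P = 87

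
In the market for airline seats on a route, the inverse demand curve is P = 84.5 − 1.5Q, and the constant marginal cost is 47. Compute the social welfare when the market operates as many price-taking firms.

TS = 468.75

Under competition P = MC = 47, so Q = (84.5 − 47)/1.5 = 25.
CS = ½·(84.5 − 47)·25 = 468.75; PS = (47 − 47)·25 = 0; TS = 468.75.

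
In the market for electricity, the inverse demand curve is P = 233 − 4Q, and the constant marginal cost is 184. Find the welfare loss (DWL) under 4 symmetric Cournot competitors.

Under competition P = MC = 184, so Q = (233 − 184)/4 = 12.25.
Cournot with 4 identical firms: the symmetric best-response condition is 233 − 20q = 184. Each firm produces q = 2.45, total output Q = 9.8, price P = 193.8.
DWL is the triangle between Q = 9.8 and Q = 12.25: ½·(12.25 − 9.8)·(193.8 − 184) = 12.005.

DWL = 12.005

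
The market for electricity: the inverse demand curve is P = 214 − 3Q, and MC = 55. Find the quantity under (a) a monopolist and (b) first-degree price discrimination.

Monopoly: Q = 26.5; Perfect PD: Q = 53

Monopoly sets MR = MC: 214 − 6Q = 55 ⇒ Q = 26.5, P = 214 − 3·26.5 = 134.5.
With perfect price discrimination, output is the efficient level Q = 53 (where demand meets MC), but every buyer pays their willingness to pay: CS = 0 and PS = total surplus.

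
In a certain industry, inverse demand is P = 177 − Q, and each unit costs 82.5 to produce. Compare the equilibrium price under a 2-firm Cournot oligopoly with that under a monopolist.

In a 2-firm Cournot equilibrium, symmetry and the first-order condition give q = (177 − 82.5)/(3) = 31.5. So Q = 63 and P = 114.
A monopolist chooses Q where MR = MC. MR = 177 − 2Q; setting this equal to 82.5 gives Q = 47.25 and P = 129.75.

Cournot: P = 114; Monopoly: P = 129.75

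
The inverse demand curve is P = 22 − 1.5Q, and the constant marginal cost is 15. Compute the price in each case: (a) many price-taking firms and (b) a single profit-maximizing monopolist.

Competitive firms price at marginal cost: P = 15, giving Q = 14/3.
The monopolist equates marginal revenue to marginal cost: 22 − 3Q = 15, so Q = 7/3. From demand, P = 18.5.

Competition: P = 15; Monopoly: P = 18.5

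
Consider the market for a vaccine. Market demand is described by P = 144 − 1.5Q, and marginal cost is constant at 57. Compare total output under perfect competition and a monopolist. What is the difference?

Total output falls by 29

Competitive firms price at marginal cost: P = 57, giving Q = 58.
Monopoly sets MR = MC: 144 − 3Q = 57 ⇒ Q = 29, P = 144 − 1.5·29 = 100.5.
Change in total output: 29 − 58 = −29.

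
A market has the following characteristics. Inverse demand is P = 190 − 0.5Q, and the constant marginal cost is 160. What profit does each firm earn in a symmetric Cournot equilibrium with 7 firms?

π_i = 28.125

In a 7-firm Cournot equilibrium, symmetry and the first-order condition give q = (190 − 160)/(4) = 7.5. So Q = 52.5 and P = 163.75.
Each firm's profit = (163.75 − 160)·7.5 = 28.125.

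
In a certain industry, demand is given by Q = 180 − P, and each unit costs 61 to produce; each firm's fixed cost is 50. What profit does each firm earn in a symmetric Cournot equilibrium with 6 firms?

Inverting demand: P = 180 − Q.
With 6 symmetric Cournot firms, each firm's FOC gives 180 − 7q = 61, so q = 17, Q = 6·17 = 102, and P = 78.
Each firm's profit = (78 − 61)·17 − 50 = 239.

π_i = 239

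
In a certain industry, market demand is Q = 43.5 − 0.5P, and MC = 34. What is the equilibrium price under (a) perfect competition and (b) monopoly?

Competition: P = 34; Monopoly: P = 60.5

Inverting demand: P = 87 − 2Q.
Under competition P = MC = 34, so Q = (87 − 34)/2 = 26.5.
The monopolist equates marginal revenue to marginal cost: 87 − 4Q = 34, so Q = 13.25. From demand, P = 60.5.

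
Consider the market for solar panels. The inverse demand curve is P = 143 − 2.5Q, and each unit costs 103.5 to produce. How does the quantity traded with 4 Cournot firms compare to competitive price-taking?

Cournot: Q = 12.64; Competition: Q = 15.8

In a 4-firm Cournot equilibrium, symmetry and the first-order condition give q = (143 − 103.5)/(12.5) = 3.16. So Q = 12.64 and P = 111.4.
Competitive firms price at marginal cost: P = 103.5, giving Q = 15.8.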